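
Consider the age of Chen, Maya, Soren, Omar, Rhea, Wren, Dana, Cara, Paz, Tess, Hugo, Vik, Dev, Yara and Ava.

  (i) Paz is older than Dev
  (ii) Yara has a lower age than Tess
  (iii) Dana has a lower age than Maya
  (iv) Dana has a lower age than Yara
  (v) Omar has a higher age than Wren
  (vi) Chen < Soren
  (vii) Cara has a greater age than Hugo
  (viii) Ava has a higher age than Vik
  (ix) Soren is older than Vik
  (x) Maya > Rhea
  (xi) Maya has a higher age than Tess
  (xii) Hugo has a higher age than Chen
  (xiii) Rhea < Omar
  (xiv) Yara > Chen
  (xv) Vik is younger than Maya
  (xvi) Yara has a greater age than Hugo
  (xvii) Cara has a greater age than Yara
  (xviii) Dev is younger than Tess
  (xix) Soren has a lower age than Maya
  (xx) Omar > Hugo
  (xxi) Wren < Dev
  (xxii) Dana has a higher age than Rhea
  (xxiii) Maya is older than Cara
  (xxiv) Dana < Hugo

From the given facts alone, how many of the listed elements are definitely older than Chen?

7

From Chen the given relations immediately reach Hugo, Yara, Soren.
From those, Cara, Tess, Omar, Maya — 7 in total.
Nothing else is reachable above Chen; 7 in all.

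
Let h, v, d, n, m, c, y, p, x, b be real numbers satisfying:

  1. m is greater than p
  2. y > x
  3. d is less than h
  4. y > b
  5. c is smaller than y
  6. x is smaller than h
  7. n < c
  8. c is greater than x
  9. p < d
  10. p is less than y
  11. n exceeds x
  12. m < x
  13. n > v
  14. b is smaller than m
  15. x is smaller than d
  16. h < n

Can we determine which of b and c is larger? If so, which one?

b < m and m < x give b < x.
Then x < d extends the chain to d.
With d < h: b < m < x < d < h.
Then h < n extends the chain to n.
Then n < c extends the chain to c.
So c is larger.

c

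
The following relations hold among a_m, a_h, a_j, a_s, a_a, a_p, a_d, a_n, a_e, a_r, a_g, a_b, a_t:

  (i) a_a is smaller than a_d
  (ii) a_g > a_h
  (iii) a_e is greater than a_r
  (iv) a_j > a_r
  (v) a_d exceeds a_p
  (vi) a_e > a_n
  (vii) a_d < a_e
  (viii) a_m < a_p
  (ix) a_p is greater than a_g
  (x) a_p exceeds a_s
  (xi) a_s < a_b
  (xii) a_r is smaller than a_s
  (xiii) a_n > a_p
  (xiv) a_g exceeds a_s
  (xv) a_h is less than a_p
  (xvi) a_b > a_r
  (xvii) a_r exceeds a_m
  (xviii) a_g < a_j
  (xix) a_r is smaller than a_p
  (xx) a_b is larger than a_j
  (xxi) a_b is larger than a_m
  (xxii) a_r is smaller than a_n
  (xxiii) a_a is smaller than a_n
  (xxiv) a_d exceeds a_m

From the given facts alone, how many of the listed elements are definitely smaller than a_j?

From a_j the given relations immediately reach a_r, a_g.
From those, a_m, a_h, a_s — 5 in total.
Nothing else is reachable below a_j; 5 in all.

5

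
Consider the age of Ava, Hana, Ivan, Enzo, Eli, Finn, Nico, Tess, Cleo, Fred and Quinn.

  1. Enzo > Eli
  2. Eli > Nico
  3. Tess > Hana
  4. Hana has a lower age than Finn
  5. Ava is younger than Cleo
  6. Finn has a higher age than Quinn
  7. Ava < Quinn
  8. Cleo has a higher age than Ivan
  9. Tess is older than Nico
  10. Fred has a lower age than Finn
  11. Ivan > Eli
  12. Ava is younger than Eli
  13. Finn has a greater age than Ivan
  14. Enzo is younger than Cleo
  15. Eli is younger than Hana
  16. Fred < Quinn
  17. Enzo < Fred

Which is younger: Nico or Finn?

Nico < Eli and Eli < Enzo give Nico < Enzo.
With Enzo < Fred: Nico < Eli < Enzo < Fred.
Then Fred < Quinn extends the chain to Quinn.
With Quinn < Finn: Nico < Eli < Enzo < Fred < Quinn < Finn.
So Nico < Finn; Nico is the younger of the two.

Nico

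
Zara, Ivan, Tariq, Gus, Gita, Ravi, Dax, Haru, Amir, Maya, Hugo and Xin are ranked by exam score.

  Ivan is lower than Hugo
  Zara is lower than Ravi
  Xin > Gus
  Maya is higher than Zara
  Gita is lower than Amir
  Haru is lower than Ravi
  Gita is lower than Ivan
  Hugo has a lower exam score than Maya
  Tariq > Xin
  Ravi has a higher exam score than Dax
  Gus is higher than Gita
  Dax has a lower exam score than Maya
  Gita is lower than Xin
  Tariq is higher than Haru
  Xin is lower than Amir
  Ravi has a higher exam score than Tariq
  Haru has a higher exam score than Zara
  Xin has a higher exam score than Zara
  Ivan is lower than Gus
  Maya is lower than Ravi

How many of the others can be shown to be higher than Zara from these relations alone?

The elements the relations force above Zara are Xin, Haru, Maya, Tariq, Ravi, Amir — no chain reaches any other.
That is 6.

6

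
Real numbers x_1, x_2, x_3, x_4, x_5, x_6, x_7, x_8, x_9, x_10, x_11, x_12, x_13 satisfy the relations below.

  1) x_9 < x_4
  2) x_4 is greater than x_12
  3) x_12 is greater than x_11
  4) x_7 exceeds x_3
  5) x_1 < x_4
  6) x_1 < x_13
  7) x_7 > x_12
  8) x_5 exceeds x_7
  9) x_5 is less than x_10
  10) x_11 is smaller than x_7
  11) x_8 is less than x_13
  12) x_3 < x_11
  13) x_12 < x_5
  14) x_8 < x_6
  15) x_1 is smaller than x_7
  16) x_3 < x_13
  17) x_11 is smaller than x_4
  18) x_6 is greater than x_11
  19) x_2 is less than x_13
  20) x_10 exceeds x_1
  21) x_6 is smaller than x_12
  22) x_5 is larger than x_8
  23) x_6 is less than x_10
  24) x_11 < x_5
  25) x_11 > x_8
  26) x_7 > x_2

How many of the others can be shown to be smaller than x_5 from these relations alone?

8

Directly below x_5: x_8, x_11, x_12, x_7.
One step further: x_2, x_3, x_6, x_1 (8 so far).
No other element is forced below x_5 by the given relations, so the count is 8.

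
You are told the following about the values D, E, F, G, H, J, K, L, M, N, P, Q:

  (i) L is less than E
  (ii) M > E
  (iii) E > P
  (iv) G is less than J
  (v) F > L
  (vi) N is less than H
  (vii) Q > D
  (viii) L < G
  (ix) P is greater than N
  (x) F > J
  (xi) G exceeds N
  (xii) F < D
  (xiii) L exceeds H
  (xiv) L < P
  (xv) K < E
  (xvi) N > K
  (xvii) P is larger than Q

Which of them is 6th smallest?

The consecutive relations fix a unique order: K < N < H < L < G < J < F < D < Q < P < E < M.
Counting 6 from the smallest end gives J.

J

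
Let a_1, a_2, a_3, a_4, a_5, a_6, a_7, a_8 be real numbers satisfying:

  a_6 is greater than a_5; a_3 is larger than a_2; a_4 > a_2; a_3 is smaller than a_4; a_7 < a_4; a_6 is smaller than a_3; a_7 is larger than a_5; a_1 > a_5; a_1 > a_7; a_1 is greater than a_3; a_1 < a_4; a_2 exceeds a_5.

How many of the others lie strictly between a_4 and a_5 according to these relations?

Chaining upward from a_5 reaches: a_2, a_7, a_6, a_3, a_1.
Chaining downward from a_4 reaches: a_2, a_7, a_6, a_3, a_1.
Strictly between a_5 and a_4 are those in both lists: a_2, a_7, a_6, a_3, a_1 — 5 elements.

5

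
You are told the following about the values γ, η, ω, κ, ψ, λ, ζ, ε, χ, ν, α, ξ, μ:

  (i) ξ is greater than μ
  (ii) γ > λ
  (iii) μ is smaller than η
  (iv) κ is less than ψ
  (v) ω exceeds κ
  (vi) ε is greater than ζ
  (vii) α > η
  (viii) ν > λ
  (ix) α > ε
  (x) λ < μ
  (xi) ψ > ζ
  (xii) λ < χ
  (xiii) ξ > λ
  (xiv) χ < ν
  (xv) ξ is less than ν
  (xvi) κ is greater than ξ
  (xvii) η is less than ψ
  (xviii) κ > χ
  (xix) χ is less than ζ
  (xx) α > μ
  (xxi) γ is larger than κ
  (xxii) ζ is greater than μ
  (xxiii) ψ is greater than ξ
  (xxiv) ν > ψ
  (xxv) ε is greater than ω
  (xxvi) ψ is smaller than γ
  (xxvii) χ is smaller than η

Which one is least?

χ is not least since λ < χ; μ is not least since λ < μ; ζ is not least since χ < ζ; ξ is not least since μ < ξ; η is not least since μ < η; κ is not least since ξ < κ; ω is not least since κ < ω; ψ is not least since κ < ψ; ν is not least since ξ < ν; γ is not least since λ < γ; ε is not least since ζ < ε; α is not least since η < α.
Only λ has nothing below it, so λ is the least.

λ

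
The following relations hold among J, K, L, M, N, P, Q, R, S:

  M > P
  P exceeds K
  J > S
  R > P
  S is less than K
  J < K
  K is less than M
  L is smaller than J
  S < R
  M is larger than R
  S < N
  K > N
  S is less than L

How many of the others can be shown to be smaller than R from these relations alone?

From R the given relations immediately reach S, P.
From those, K — 3 in total.
From those, N, J — 5 in total.
From those, L — 6 in total.
No other element is forced below R by the given relations, so the count is 6.

6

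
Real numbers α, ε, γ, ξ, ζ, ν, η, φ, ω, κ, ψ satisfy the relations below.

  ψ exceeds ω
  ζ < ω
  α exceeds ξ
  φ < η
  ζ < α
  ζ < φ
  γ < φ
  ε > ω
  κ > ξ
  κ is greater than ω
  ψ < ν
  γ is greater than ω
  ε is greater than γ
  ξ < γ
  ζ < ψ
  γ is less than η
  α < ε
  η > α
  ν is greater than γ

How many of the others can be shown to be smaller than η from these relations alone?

From η the given relations immediately reach α, γ, φ.
From those, ζ, ω, ξ — 6 in total.
Nothing else is reachable below η; 6 in all.

6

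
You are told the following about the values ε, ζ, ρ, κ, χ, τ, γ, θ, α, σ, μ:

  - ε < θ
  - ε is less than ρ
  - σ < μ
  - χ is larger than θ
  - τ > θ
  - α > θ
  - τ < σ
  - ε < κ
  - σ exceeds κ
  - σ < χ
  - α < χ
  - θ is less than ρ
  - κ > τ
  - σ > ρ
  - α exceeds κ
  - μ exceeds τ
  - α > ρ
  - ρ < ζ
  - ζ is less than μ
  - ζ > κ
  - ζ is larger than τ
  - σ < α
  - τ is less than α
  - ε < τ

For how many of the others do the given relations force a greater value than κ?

5

The elements the relations force above κ are σ, α, ζ, χ, μ — no chain reaches any other.
That is 5.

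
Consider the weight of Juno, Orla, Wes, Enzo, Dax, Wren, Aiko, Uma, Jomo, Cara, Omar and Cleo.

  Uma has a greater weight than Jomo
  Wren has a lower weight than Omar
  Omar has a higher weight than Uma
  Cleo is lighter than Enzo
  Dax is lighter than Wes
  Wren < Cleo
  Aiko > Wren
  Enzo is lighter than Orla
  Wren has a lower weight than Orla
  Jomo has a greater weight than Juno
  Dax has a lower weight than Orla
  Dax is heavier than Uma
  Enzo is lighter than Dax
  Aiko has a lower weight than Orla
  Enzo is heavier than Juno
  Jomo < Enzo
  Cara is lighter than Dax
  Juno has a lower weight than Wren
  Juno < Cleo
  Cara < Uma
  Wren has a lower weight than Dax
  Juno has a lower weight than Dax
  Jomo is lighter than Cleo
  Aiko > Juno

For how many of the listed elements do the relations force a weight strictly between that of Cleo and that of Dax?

1

The relations place Cleo below Dax. An element lies strictly between them when it is forced above Cleo and also forced below Dax.
Above Cleo: {Enzo, Orla, Wes}. Below Dax: {Juno, Wren, Jomo, Cara, Enzo, Uma}.
Intersection: {Enzo} — 1.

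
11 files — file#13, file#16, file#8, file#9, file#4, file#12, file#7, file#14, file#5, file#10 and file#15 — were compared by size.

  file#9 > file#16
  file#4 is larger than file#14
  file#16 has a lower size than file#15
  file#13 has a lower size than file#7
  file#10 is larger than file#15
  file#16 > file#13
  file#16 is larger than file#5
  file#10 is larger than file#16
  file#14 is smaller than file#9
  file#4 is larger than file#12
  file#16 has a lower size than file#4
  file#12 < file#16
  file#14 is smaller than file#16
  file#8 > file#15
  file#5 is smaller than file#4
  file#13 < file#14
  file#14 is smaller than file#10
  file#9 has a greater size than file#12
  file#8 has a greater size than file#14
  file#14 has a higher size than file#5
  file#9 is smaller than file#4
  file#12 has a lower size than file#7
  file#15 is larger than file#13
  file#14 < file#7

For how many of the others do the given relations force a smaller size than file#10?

6

The elements the relations force below file#10 are file#12, file#13, file#5, file#14, file#16, file#15 — no chain reaches any other.
That is 6.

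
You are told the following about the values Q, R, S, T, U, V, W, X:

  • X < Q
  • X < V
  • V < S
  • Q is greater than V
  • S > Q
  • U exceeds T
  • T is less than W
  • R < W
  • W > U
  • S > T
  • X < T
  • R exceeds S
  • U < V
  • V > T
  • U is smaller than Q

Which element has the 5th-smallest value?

Q

Piecing the relations together gives one ordering: X < T < U < V < Q < S < R < W.
The 5th smallest is Q.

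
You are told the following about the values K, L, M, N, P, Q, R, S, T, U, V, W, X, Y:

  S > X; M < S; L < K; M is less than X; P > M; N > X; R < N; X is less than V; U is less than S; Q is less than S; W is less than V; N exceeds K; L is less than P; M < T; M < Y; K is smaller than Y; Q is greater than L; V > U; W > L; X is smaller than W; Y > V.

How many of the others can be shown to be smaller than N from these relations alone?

5

Directly below N: R, X, K.
One step further: M, L (5 so far).
Nothing else is reachable below N; 5 in all.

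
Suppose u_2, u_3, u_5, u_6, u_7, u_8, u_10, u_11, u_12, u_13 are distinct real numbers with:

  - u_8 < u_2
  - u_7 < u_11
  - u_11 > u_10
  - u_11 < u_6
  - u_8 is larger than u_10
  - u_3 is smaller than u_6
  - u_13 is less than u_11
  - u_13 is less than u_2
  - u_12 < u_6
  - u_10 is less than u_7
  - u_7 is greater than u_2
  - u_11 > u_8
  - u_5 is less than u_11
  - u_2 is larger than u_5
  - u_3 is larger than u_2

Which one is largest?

u_6

u_5 is not greatest since u_5 < u_2; u_10 is not greatest since u_10 < u_11; u_12 is not greatest since u_12 < u_6; u_13 is not greatest since u_13 < u_11; u_8 is not greatest since u_8 < u_2; u_2 is not greatest since u_2 < u_3; u_7 is not greatest since u_7 < u_11; u_3 is not greatest since u_3 < u_6; u_11 is not greatest since u_11 < u_6.
Only u_6 has nothing above it, so u_6 is the largest.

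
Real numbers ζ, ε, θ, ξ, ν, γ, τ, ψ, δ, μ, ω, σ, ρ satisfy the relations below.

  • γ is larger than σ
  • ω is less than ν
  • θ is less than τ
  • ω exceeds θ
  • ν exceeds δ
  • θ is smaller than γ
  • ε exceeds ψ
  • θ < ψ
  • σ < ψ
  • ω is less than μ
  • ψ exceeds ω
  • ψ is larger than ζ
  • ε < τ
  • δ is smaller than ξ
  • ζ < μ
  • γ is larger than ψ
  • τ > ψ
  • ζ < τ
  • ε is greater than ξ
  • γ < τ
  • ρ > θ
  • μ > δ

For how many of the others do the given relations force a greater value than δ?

5

From δ the given relations immediately reach μ, ξ, ν.
From those, ε — 4 in total.
From those, τ — 5 in total.
Nothing else is reachable above δ; 5 in all.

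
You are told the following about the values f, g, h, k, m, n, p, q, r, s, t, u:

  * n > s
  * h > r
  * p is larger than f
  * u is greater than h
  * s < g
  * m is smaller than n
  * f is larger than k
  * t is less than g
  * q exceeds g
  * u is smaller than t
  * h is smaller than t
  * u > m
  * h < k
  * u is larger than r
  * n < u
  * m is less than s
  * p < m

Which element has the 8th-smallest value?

n

Chaining the given pairs: r < h < k < f < p < m < s < n < u < t < g < q.
Counting 8 from the smallest end gives n.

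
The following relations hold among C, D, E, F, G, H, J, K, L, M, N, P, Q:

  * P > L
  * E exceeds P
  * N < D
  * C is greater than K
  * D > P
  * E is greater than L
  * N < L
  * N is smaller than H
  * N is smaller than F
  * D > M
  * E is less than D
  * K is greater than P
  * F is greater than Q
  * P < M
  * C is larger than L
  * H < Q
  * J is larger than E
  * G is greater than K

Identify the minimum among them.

Chaining upward from N: directly above it, H, L, F, D; then Q, P, E, C; then K, M, J; then G.
That covers every other element, and nothing is given below N, so N is the minimum.

N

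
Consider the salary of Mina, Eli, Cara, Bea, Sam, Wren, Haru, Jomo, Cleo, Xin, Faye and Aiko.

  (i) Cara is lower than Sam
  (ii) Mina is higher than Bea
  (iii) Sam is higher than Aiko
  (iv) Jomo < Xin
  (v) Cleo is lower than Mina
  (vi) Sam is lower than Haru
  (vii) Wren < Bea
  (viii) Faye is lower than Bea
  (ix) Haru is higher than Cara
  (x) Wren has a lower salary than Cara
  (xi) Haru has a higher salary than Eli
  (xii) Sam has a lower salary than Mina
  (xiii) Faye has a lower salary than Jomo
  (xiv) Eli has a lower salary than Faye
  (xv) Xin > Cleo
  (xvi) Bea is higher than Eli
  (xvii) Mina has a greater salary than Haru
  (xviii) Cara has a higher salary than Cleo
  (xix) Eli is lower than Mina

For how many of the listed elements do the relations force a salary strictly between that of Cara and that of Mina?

2

Chaining upward from Cara reaches: Sam, Haru.
Chaining downward from Mina reaches: Eli, Cleo, Faye, Aiko, Wren, Sam, Bea, Haru.
Strictly between Cara and Mina are those in both lists: Sam, Haru — 2 elements.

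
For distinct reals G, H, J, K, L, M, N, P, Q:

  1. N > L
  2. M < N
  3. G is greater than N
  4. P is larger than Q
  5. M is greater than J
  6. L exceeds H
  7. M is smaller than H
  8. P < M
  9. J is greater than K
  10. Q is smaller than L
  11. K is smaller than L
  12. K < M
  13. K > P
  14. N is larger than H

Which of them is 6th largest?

Piecing the relations together gives one ordering: Q < P < K < J < M < H < L < N < G.
Counting 6 from the largest end gives J.

J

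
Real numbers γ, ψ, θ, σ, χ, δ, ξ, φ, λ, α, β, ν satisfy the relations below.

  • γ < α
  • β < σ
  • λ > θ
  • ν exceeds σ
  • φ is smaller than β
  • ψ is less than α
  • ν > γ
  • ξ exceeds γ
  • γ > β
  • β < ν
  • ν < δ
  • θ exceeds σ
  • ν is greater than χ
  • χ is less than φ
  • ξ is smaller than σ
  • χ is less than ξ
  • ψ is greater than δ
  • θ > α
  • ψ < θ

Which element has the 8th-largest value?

The consecutive relations fix a unique order: χ < φ < β < γ < ξ < σ < ν < δ < ψ < α < θ < λ.
Counting 8 from the largest end gives ξ.

ξ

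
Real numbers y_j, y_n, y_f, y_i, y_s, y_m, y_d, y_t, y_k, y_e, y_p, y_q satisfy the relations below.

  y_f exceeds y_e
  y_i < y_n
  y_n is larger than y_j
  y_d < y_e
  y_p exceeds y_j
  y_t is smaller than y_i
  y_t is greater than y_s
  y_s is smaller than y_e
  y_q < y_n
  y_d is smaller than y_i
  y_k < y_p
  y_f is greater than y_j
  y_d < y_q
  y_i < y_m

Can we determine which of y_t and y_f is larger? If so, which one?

Following every chain through y_t: above y_t we get y_i, y_n, y_m; below y_t we get y_s.
y_f is not reached, and no chain runs the other way from y_f to y_t.
So the given relations leave the order of y_t and y_f undetermined.

undetermined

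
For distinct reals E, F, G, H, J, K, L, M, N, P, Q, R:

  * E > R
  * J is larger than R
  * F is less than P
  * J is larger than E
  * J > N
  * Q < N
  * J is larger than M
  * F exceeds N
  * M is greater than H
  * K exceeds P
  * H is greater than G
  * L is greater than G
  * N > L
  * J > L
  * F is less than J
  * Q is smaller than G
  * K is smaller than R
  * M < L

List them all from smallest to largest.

Q < G < H < M < L < N < F < P < K < R < E < J

Each adjacent pair is fixed by a given relation: Q < G; G < H; H < M; M < L; L < N; N < F; F < P; P < K; K < R; R < E; E < J. Chaining them end to end gives the full order.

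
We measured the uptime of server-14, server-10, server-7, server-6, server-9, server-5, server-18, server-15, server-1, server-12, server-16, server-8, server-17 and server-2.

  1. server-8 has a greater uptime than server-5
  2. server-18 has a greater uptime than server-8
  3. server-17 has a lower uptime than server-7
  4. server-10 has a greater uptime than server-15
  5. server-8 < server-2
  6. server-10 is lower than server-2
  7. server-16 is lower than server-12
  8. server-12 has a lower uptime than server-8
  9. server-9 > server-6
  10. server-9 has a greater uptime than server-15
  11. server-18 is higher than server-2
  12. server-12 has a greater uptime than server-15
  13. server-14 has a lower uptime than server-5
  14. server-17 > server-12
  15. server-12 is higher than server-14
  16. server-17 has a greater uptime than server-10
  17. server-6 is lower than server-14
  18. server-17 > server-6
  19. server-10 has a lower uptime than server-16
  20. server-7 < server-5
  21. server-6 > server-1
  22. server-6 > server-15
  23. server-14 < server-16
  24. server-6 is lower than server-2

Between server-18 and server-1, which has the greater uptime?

server-18

server-1 < server-6 and server-6 < server-14 give server-1 < server-14.
Then server-14 < server-16 extends the chain to server-16.
With server-16 < server-12: server-1 < server-6 < server-14 < server-16 < server-12.
Then server-12 < server-17 extends the chain to server-17.
Then server-17 < server-7 extends the chain to server-7.
Then server-7 < server-5 extends the chain to server-5.
With server-5 < server-8: server-1 < server-6 < server-14 < server-16 < server-12 < server-17 < server-7 < server-5 < server-8.
Then server-8 < server-2 extends the chain to server-2.
Then server-2 < server-18 extends the chain to server-18.
So server-1 < server-18; server-18 is the higher of the two.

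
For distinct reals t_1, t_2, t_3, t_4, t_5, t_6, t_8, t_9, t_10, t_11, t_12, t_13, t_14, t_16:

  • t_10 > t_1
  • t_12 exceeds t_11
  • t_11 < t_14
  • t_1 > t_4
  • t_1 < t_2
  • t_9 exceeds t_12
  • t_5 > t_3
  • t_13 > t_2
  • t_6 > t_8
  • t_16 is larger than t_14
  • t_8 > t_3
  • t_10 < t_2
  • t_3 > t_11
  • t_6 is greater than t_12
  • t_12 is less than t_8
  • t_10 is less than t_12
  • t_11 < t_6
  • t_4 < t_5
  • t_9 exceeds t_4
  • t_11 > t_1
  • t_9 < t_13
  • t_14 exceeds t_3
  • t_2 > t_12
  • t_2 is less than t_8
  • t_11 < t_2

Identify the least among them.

t_4

t_1 is not least since t_4 < t_1; t_10 is not least since t_1 < t_10; t_11 is not least since t_1 < t_11; t_12 is not least since t_11 < t_12; t_3 is not least since t_11 < t_3; t_2 is not least since t_12 < t_2; t_14 is not least since t_11 < t_14; t_8 is not least since t_2 < t_8; t_6 is not least since t_12 < t_6; t_9 is not least since t_4 < t_9; t_16 is not least since t_14 < t_16; t_5 is not least since t_3 < t_5; t_13 is not least since t_2 < t_13.
Only t_4 has nothing below it, so t_4 is the least.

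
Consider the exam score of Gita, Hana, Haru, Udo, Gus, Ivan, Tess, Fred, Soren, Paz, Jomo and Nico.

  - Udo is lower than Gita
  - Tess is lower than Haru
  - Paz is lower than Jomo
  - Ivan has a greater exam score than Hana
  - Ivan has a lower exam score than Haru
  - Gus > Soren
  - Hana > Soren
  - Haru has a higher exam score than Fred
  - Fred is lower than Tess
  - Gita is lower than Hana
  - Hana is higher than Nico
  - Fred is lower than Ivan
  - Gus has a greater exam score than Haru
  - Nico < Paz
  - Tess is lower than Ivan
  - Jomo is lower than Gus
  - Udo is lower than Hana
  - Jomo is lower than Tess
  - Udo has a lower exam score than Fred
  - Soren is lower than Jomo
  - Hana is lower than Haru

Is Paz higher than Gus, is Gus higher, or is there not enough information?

Gus

Following the relations from Paz: Paz < Jomo < Tess < Ivan < Haru < Gus.
So Gus is higher.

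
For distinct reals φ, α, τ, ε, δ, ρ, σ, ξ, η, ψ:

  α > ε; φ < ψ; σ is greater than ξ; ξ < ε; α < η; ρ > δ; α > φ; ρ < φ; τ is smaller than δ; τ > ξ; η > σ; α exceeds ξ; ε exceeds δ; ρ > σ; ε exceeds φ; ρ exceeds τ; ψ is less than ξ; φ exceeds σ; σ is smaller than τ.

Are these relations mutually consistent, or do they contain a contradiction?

inconsistent

Chaining the given relations yields ψ < ξ < σ < τ < δ < ρ < φ, so ψ < φ. But one relation states φ < ψ. These cannot both hold.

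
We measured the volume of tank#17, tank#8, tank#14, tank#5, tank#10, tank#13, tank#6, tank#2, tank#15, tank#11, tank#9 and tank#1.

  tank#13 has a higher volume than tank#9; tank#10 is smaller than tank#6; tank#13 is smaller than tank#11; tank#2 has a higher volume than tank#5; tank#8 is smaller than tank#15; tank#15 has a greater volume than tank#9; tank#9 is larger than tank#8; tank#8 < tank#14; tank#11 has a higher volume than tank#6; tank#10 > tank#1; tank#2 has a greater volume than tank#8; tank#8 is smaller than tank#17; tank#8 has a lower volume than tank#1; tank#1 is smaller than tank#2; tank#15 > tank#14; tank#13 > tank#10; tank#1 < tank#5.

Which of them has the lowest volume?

Chaining upward from tank#8: directly above it, tank#1, tank#9, tank#2, tank#14, tank#15, tank#17; then tank#10, tank#5, tank#13; then tank#6, tank#11.
That covers every other element, and nothing is given below tank#8, so tank#8 is the lowest volume.

tank#8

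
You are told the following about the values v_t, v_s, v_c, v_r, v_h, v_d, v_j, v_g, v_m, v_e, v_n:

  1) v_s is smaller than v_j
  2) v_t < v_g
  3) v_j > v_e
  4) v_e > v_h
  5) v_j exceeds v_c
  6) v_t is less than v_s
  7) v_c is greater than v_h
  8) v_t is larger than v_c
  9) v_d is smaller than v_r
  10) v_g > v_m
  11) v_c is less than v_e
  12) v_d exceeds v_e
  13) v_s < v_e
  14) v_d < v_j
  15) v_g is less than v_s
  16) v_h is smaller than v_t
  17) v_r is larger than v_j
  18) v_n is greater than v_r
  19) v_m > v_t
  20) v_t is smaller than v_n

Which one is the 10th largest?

Chaining the given pairs: v_h < v_c < v_t < v_m < v_g < v_s < v_e < v_d < v_j < v_r < v_n.
Counting 10 from the largest end gives v_c.

v_c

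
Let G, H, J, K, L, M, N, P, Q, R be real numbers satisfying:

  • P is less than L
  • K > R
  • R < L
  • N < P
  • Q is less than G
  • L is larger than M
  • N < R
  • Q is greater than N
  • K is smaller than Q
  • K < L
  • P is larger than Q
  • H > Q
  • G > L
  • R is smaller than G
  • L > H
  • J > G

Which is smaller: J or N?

N

Chaining the given relations: N < R < K < Q < G < J.
So N < J; N is the smaller of the two.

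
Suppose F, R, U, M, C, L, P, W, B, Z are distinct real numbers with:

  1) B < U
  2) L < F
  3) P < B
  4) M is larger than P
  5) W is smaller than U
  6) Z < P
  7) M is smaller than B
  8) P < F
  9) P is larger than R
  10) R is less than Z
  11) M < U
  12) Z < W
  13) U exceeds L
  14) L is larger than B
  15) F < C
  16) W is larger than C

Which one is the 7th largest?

M

The consecutive relations fix a unique order: R < Z < P < M < B < L < F < C < W < U.
Counting 7 from the largest end gives M.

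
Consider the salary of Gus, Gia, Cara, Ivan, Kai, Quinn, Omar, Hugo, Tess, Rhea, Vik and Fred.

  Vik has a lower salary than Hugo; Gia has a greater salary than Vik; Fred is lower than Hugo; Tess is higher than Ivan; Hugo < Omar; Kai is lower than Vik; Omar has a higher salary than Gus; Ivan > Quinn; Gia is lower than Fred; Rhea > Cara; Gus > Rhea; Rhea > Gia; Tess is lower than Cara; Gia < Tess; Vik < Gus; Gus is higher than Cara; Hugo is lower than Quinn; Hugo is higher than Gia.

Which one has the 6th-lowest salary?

Chaining the given pairs: Kai < Vik < Gia < Fred < Hugo < Quinn < Ivan < Tess < Cara < Rhea < Gus < Omar.
The 6th smallest is Quinn.

Quinn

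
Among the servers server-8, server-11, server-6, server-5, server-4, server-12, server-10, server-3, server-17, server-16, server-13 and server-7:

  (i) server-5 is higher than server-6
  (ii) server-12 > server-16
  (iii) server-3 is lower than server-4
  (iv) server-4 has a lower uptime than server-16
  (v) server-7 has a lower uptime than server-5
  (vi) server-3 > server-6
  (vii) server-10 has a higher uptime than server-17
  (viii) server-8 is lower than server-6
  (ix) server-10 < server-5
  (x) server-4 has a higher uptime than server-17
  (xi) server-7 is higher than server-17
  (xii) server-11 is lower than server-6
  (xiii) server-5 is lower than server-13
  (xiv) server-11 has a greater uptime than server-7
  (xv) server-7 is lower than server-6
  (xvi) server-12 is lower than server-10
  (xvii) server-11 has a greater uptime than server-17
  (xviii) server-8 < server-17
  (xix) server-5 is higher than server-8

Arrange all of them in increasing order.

Each adjacent pair is fixed by a given relation: server-8 < server-17; server-17 < server-7; server-7 < server-11; server-11 < server-6; server-6 < server-3; server-3 < server-4; server-4 < server-16; server-16 < server-12; server-12 < server-10; server-10 < server-5; server-5 < server-13. Chaining them end to end gives the full order.

server-8 < server-17 < server-7 < server-11 < server-6 < server-3 < server-4 < server-16 < server-12 < server-10 < server-5 < server-13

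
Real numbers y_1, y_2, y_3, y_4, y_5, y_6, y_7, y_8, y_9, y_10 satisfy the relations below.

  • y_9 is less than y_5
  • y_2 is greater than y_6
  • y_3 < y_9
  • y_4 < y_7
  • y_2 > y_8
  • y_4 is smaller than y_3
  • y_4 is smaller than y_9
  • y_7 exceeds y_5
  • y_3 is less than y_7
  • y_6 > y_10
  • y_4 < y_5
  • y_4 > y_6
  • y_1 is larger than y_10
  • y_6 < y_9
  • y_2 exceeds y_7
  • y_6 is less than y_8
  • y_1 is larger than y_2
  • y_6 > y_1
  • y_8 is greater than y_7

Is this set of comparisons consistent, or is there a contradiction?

inconsistent

We have y_1 < y_6 stated directly, yet also y_6 < y_4 < y_3 < y_9 < y_5 < y_7 < y_8 < y_2 < y_1 by chaining the others — so y_6 < y_1. Contradiction.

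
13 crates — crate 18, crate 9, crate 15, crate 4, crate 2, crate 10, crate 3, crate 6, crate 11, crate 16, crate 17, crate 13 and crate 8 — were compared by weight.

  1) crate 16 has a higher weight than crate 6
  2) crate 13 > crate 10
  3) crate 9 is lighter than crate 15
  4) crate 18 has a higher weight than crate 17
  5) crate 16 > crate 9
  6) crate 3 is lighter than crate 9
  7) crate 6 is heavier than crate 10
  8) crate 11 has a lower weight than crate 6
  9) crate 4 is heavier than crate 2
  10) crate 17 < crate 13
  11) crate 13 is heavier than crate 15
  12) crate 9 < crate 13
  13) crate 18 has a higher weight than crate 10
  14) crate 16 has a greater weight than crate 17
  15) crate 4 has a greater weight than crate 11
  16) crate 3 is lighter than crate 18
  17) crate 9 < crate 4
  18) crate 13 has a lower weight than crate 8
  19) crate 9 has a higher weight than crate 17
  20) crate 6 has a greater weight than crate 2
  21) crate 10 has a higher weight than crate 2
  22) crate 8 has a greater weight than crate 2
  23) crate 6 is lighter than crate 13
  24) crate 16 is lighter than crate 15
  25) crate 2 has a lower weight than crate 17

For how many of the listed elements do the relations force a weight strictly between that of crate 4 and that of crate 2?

2

Chaining upward from crate 2 reaches: crate 10, crate 6, crate 17, crate 18, crate 9, crate 16, crate 15, crate 13, crate 8.
Chaining downward from crate 4 reaches: crate 3, crate 11, crate 17, crate 9.
Strictly between crate 2 and crate 4 are those in both lists: crate 17, crate 9 — 2 elements.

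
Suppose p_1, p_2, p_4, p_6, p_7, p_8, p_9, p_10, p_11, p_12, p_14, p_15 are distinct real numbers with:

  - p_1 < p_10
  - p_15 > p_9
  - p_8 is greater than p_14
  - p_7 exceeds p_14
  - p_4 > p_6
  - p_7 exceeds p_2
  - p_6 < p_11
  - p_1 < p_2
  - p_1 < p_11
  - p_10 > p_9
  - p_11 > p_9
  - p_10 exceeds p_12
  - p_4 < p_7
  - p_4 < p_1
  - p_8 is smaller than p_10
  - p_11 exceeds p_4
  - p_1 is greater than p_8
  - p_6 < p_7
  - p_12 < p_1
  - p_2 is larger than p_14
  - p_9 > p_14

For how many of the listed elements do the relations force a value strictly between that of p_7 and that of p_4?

2

Chaining upward from p_4 reaches: p_1, p_2, p_11, p_10.
Chaining downward from p_7 reaches: p_6, p_14, p_8, p_12, p_1, p_2.
Strictly between p_4 and p_7 are those in both lists: p_1, p_2 — 2 elements.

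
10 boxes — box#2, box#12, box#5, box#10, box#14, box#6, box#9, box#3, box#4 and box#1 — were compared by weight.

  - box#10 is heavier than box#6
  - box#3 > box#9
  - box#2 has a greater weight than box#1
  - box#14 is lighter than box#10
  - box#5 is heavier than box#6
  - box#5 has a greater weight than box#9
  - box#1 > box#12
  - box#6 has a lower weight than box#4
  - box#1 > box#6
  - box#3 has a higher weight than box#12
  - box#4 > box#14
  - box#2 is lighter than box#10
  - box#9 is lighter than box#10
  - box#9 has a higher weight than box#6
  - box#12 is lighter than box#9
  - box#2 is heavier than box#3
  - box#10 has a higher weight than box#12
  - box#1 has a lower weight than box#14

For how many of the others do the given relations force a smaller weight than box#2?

5

The elements the relations force below box#2 are box#12, box#6, box#1, box#9, box#3 — no chain reaches any other.
That is 5.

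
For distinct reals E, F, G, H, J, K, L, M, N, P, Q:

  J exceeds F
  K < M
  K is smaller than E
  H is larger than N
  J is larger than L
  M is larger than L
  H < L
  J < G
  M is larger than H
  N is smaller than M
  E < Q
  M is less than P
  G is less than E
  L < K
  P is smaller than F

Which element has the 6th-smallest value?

Piecing the relations together gives one ordering: N < H < L < K < M < P < F < J < G < E < Q.
Counting 6 from the smallest end gives P.

P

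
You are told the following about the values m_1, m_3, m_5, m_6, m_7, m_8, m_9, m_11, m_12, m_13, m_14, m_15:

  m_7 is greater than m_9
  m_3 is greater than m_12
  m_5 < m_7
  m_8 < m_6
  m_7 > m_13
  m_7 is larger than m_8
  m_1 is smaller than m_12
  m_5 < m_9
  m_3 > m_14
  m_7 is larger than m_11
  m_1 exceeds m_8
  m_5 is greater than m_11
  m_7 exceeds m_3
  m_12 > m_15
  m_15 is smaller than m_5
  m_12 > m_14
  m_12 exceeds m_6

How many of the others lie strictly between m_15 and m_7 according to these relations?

4

The relations place m_15 below m_7. An element lies strictly between them when it is forced above m_15 and also forced below m_7.
Above m_15: {m_12, m_3, m_5, m_9}. Below m_7: {m_8, m_14, m_13, m_6, m_1, m_12, m_11, m_3, m_5, m_9}.
Intersection: {m_12, m_3, m_5, m_9} — 4.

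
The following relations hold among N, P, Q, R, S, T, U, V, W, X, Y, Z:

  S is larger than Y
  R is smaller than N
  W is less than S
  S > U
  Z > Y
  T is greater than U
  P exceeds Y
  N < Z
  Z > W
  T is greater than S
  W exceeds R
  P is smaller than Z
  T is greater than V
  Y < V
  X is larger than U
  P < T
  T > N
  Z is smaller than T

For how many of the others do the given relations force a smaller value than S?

The elements the relations force below S are U, R, W, Y — no chain reaches any other.
That is 4.

4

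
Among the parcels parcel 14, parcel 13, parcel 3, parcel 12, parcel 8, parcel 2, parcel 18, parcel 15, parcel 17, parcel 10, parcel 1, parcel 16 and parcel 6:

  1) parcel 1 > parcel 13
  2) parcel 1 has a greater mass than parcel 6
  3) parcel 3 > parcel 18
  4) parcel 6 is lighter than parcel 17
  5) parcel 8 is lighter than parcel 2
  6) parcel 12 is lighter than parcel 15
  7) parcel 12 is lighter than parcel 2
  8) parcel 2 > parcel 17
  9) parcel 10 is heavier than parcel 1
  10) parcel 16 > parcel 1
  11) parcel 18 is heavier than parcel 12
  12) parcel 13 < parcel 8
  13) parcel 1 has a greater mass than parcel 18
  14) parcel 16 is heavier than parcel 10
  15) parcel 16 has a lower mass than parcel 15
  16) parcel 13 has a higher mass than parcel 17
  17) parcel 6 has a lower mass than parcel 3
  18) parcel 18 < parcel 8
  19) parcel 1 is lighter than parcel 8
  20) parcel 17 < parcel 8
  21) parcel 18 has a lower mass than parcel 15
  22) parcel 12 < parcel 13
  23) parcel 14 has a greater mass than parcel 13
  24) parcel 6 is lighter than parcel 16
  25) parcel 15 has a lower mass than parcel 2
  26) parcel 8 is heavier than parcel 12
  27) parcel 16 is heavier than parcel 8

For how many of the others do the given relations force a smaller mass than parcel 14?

The elements the relations force below parcel 14 are parcel 6, parcel 12, parcel 17, parcel 13 — no chain reaches any other.
That is 4.

4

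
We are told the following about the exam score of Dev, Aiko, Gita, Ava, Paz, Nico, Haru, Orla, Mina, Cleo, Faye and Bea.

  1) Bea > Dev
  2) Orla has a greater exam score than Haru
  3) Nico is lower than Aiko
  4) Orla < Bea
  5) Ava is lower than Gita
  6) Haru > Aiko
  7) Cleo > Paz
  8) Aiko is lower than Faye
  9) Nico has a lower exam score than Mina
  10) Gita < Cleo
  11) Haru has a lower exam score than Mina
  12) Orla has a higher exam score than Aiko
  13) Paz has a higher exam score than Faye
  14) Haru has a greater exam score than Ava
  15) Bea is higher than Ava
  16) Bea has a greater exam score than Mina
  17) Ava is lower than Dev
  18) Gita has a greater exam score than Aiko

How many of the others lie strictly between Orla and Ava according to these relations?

1

The relations place Ava below Orla. An element lies strictly between them when it is forced above Ava and also forced below Orla.
Above Ava: {Haru, Mina, Dev, Bea, Gita, Cleo}. Below Orla: {Nico, Aiko, Haru}.
Intersection: {Haru} — 1.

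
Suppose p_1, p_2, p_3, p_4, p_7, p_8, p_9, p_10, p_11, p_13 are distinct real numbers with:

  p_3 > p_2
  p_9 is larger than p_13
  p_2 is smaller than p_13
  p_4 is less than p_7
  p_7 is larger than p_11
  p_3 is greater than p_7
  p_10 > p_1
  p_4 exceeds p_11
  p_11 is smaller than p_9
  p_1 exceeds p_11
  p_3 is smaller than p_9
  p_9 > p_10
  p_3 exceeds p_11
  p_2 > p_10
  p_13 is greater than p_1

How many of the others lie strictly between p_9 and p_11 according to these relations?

Chaining upward from p_11 reaches: p_1, p_4, p_10, p_2, p_7, p_13, p_3.
Chaining downward from p_9 reaches: p_1, p_4, p_10, p_2, p_7, p_13, p_3.
Strictly between p_11 and p_9 are those in both lists: p_1, p_4, p_10, p_2, p_7, p_13, p_3 — 7 elements.

7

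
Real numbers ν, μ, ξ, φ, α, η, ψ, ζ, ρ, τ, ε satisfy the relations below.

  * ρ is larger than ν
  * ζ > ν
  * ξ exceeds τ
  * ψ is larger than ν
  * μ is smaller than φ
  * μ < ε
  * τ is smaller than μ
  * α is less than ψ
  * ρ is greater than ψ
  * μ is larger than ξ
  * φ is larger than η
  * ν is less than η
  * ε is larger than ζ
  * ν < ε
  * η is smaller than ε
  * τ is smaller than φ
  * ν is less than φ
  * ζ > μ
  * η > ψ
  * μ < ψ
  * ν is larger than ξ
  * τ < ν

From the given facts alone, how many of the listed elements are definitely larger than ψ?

From ψ the given relations immediately reach η, ρ.
From those, φ, ε — 4 in total.
No other element is forced above ψ by the given relations, so the count is 4.

4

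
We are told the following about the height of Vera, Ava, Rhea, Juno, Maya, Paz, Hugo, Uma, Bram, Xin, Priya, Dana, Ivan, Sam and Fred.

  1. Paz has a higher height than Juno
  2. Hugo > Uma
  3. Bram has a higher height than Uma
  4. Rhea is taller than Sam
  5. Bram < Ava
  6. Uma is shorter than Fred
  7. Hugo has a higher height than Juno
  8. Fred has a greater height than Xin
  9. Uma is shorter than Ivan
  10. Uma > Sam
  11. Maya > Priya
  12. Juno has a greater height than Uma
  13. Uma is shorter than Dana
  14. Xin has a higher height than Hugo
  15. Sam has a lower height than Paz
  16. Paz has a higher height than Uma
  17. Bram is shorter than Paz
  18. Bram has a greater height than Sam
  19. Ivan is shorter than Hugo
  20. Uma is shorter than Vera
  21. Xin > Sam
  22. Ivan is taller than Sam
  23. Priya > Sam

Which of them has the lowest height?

Sam

Uma is not least since Sam < Uma; Bram is not least since Sam < Bram; Ava is not least since Bram < Ava; Priya is not least since Sam < Priya; Ivan is not least since Sam < Ivan; Juno is not least since Uma < Juno; Hugo is not least since Ivan < Hugo; Maya is not least since Priya < Maya; Vera is not least since Uma < Vera; Rhea is not least since Sam < Rhea; Xin is not least since Sam < Xin; Fred is not least since Uma < Fred; Dana is not least since Uma < Dana; Paz is not least since Sam < Paz.
Only Sam has nothing below it, so Sam is the lowest height.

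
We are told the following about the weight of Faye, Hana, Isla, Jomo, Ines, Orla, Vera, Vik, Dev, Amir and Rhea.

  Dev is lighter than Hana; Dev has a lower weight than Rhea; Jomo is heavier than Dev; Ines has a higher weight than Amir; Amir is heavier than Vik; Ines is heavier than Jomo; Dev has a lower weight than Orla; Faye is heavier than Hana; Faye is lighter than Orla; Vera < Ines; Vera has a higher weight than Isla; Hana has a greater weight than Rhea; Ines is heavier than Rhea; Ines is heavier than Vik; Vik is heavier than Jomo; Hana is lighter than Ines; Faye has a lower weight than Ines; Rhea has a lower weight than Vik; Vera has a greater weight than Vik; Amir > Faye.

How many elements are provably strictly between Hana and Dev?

The relations place Dev below Hana. An element lies strictly between them when it is forced above Dev and also forced below Hana.
Above Dev: {Rhea, Jomo, Vik, Vera, Faye, Amir, Orla, Ines}. Below Hana: {Rhea}.
Intersection: {Rhea} — 1.

1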